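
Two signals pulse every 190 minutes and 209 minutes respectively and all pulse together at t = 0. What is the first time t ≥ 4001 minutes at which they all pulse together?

4180 minutes

Joint pulses occur at multiples of LCM(190, 209).
190 = 2 × 5 × 19
209 = 11 × 19
LCM(190, 209) = 2 × 5 × 11 × 19 = 2090.
Smallest multiple of 2090 that is ≥ 4001: ⌈4001/2090⌉ × 2090 = 2 × 2090 = 4180.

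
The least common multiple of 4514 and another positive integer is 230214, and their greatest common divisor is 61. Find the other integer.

gcd × lcm = product of the two integers, so the other integer is (61 × 230214) / 4514 = 3111.

3111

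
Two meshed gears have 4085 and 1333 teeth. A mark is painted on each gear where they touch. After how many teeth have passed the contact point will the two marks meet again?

126635 teeth

The first simultaneous occurrence is after LCM of the individual periods.
4085 = 5 × 19 × 43
1333 = 31 × 43
LCM(4085, 1333) = 5 × 19 × 31 × 43 = 126635.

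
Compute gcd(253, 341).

253 = 11 × 23
341 = 11 × 31
gcd(253, 341) = 11.

11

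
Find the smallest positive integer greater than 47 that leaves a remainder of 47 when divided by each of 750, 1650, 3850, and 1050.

57797

N − 47 must be a common multiple of 750, 1650, 3850, and 1050.
750 = 2 × 3 × 5^3
1650 = 2 × 3 × 5^2 × 11
3850 = 2 × 5^2 × 7 × 11
1050 = 2 × 3 × 5^2 × 7
LCM(750, 1650, 3850, 1050) = 2 × 3 × 5^3 × 7 × 11 = 57750.
Smallest N > 47 is LCM + 47 = 57750 + 47 = 57797.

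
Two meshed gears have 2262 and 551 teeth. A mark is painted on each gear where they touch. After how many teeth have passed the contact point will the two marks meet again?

42978 teeth

We need the least common multiple of the intervals.
2262 = 2 × 3 × 13 × 29
551 = 19 × 29
LCM(2262, 551) = 2 × 3 × 13 × 19 × 29 = 42978.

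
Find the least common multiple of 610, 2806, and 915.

42090

610 = 2 × 5 × 61
2806 = 2 × 23 × 61
915 = 3 × 5 × 61
LCM(610, 2806, 915) = 2 × 3 × 5 × 23 × 61 = 42090.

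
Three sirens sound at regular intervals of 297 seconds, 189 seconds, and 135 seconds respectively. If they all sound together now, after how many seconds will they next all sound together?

They coincide at every common multiple of the periods; the first is the LCM.
297 = 3^3 × 11
189 = 3^3 × 7
135 = 3^3 × 5
LCM(297, 189, 135) = 3^3 × 5 × 7 × 11 = 10395.

10395 seconds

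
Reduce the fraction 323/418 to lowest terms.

323 = 17 × 19
418 = 2 × 11 × 19
gcd(323, 418) = 19.
Divide numerator and denominator by 19: 323/418 = 17/22.

17/22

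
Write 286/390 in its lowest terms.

286 = 2 × 11 × 13
390 = 2 × 3 × 5 × 13
gcd(286, 390) = 2 × 13 = 26.
Divide numerator and denominator by 26: 286/390 = 11/15.

11/15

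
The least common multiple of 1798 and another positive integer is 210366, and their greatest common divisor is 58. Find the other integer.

6786

gcd × lcm = product of the two integers, so the other integer is (58 × 210366) / 1798 = 6786.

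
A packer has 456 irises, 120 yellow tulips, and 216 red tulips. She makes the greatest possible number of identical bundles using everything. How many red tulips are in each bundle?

Number of bundles = gcd(456, 120, 216).
456 = 2^3 × 3 × 19
120 = 2^3 × 3 × 5
216 = 2^3 × 3^3
gcd(456, 120, 216) = 2^3 × 3 = 24.
red tulips per bundle = 216 / 24 = 9.

9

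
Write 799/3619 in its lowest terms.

17/77

799 = 17 × 47
3619 = 7 × 11 × 47
gcd(799, 3619) = 47.
Divide numerator and denominator by 47: 799/3619 = 17/77.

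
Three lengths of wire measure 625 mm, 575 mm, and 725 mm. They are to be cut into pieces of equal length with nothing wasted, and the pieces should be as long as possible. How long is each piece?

The greatest length dividing all of 625, 575, and 725 is their gcd.
625 = 5^4
575 = 5^2 × 23
725 = 5^2 × 29
gcd(625, 575, 725) = 5^2 = 25.

25 mm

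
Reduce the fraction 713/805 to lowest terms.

713 = 23 × 31
805 = 5 × 7 × 23
gcd(713, 805) = 23.
Divide numerator and denominator by 23: 713/805 = 31/35.

31/35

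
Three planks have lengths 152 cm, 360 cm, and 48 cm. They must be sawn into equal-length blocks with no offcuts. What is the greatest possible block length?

The block length must divide every plank, so the greatest is gcd(152, 360, 48).
152 = 2^3 × 19
360 = 2^3 × 3^2 × 5
48 = 2^4 × 3
gcd(152, 360, 48) = 2^3 = 8.

8 cm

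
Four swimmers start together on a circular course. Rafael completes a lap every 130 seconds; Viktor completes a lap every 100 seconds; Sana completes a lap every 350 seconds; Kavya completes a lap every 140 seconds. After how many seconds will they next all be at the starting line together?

We need the least common multiple of the intervals.
130 = 2 × 5 × 13
100 = 2^2 × 5^2
350 = 2 × 5^2 × 7
140 = 2^2 × 5 × 7
LCM(130, 100, 350, 140) = 2^2 × 5^2 × 7 × 13 = 9100.

9100 seconds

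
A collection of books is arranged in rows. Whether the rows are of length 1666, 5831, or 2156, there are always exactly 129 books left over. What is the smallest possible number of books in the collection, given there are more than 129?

256693

N − 129 must be a common multiple of 1666, 5831, and 2156.
1666 = 2 × 7^2 × 17
5831 = 7^3 × 17
2156 = 2^2 × 7^2 × 11
LCM(1666, 5831, 2156) = 2^2 × 7^3 × 11 × 17 = 256564.
Smallest N > 129 is LCM + 129 = 256564 + 129 = 256693.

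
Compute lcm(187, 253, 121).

47311

187 = 11 × 17
253 = 11 × 23
121 = 11^2
LCM(187, 253, 121) = 11^2 × 17 × 23 = 47311.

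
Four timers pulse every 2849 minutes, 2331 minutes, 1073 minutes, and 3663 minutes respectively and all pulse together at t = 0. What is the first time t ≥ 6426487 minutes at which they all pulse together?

Joint pulses occur at multiples of LCM(2849, 2331, 1073, 3663).
2849 = 7 × 11 × 37
2331 = 3^2 × 7 × 37
1073 = 29 × 37
3663 = 3^2 × 11 × 37
LCM(2849, 2331, 1073, 3663) = 3^2 × 7 × 11 × 29 × 37 = 743589.
Smallest multiple of 743589 that is ≥ 6426487: ⌈6426487/743589⌉ × 743589 = 9 × 743589 = 6692301.

6692301 minutes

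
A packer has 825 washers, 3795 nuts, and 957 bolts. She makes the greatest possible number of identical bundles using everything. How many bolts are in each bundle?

Number of bundles = gcd(825, 3795, 957).
825 = 3 × 5^2 × 11
3795 = 3 × 5 × 11 × 23
957 = 3 × 11 × 29
gcd(825, 3795, 957) = 3 × 11 = 33.
bolts per bundle = 957 / 33 = 29.

29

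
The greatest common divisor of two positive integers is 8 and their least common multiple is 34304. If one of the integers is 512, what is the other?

536

For two integers, gcd × lcm = product, so the other is (8 × 34304) / 512 = 274432 / 512 = 536.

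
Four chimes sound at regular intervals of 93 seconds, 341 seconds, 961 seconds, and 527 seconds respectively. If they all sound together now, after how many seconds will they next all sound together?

539121 seconds

They coincide at every common multiple of the periods; the first is the LCM.
93 = 3 × 31
341 = 11 × 31
961 = 31^2
527 = 17 × 31
LCM(93, 341, 961, 527) = 3 × 11 × 17 × 31^2 = 539121.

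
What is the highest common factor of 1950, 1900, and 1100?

50

1950 = 2 × 3 × 5^2 × 13
1900 = 2^2 × 5^2 × 19
1100 = 2^2 × 5^2 × 11
gcd(1950, 1900, 1100) = 2 × 5^2 = 50.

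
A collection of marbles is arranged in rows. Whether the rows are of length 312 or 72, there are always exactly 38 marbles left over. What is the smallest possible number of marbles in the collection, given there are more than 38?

N − 38 must be a common multiple of 312 and 72.
312 = 2^3 × 3 × 13
72 = 2^3 × 3^2
LCM(312, 72) = 2^3 × 3^2 × 13 = 936.
Smallest N > 38 is LCM + 38 = 936 + 38 = 974.

974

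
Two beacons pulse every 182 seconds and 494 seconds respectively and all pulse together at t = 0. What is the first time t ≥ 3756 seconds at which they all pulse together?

6916 seconds

Joint pulses occur at multiples of LCM(182, 494).
182 = 2 × 7 × 13
494 = 2 × 13 × 19
LCM(182, 494) = 2 × 7 × 13 × 19 = 3458.
Smallest multiple of 3458 that is ≥ 3756: ⌈3756/3458⌉ × 3458 = 2 × 3458 = 6916.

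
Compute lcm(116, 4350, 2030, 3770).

116 = 2^2 × 29
4350 = 2 × 3 × 5^2 × 29
2030 = 2 × 5 × 7 × 29
3770 = 2 × 5 × 13 × 29
LCM(116, 4350, 2030, 3770) = 2^2 × 3 × 5^2 × 7 × 13 × 29 = 791700.

791700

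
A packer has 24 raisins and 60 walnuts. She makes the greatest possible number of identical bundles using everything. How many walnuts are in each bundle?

5

Number of bundles = gcd(24, 60).
24 = 2^3 × 3
60 = 2^2 × 3 × 5
gcd(24, 60) = 2^2 × 3 = 12.
walnuts per bundle = 60 / 12 = 5.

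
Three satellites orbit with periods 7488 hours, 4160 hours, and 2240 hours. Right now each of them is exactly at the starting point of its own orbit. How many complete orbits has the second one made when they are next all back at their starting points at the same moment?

The first common completion time is the LCM of the periods.
7488 = 2^6 × 3^2 × 13
4160 = 2^6 × 5 × 13
2240 = 2^6 × 5 × 7
LCM(7488, 4160, 2240) = 2^6 × 3^2 × 5 × 7 × 13 = 262080.
Orbits for period 4160: 262080 / 4160 = 63.

63 orbits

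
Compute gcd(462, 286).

462 = 2 × 3 × 7 × 11
286 = 2 × 11 × 13
gcd(462, 286) = 2 × 11 = 22.

22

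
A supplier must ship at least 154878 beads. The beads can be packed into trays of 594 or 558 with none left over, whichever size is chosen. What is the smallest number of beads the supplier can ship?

165726

The number of beads must be a common multiple of 594 and 558, so a multiple of their LCM.
594 = 2 × 3^3 × 11
558 = 2 × 3^2 × 31
LCM(594, 558) = 2 × 3^3 × 11 × 31 = 18414.
Smallest multiple of 18414 that is ≥ 154878: ⌈154878/18414⌉ × 18414 = 9 × 18414 = 165726.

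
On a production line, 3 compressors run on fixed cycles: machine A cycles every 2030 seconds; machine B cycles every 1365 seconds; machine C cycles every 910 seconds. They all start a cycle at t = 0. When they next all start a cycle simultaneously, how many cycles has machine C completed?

87 cycles

They are all back at their starting positions together after one LCM of the periods.
2030 = 2 × 5 × 7 × 29
1365 = 3 × 5 × 7 × 13
910 = 2 × 5 × 7 × 13
LCM(2030, 1365, 910) = 2 × 3 × 5 × 7 × 13 × 29 = 79170.
Cycles for period 910: 79170 / 910 = 87.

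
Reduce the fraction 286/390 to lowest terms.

11/15

286 = 2 × 11 × 13
390 = 2 × 3 × 5 × 13
gcd(286, 390) = 2 × 13 = 26.
Divide numerator and denominator by 26: 286/390 = 11/15.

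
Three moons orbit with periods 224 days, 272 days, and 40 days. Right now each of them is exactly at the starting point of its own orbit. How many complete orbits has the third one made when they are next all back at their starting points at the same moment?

The first common completion time is the LCM of the periods.
224 = 2^5 × 7
272 = 2^4 × 17
40 = 2^3 × 5
LCM(224, 272, 40) = 2^5 × 5 × 7 × 17 = 19040.
Orbits for period 40: 19040 / 40 = 476.

476 orbits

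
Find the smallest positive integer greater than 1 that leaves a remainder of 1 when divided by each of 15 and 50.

N − 1 must be a common multiple of 15 and 50.
15 = 3 × 5
50 = 2 × 5^2
LCM(15, 50) = 2 × 3 × 5^2 = 150.
Smallest N > 1 is LCM + 1 = 150 + 1 = 151.

151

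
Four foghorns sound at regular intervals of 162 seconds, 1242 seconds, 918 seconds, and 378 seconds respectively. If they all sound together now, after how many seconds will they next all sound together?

The first simultaneous occurrence is after LCM of the individual periods.
162 = 2 × 3^4
1242 = 2 × 3^3 × 23
918 = 2 × 3^3 × 17
378 = 2 × 3^3 × 7
LCM(162, 1242, 918, 378) = 2 × 3^4 × 7 × 17 × 23 = 443394.

443394 seconds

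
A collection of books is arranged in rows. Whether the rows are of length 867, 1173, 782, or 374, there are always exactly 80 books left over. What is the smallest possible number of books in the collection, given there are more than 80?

438782

N − 80 must be a common multiple of 867, 1173, 782, and 374.
867 = 3 × 17^2
1173 = 3 × 17 × 23
782 = 2 × 17 × 23
374 = 2 × 11 × 17
LCM(867, 1173, 782, 374) = 2 × 3 × 11 × 17^2 × 23 = 438702.
Smallest N > 80 is LCM + 80 = 438702 + 80 = 438782.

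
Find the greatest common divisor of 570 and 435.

570 = 2 × 3 × 5 × 19
435 = 3 × 5 × 29
gcd(570, 435) = 3 × 5 = 15.

15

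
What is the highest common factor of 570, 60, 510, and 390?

30

570 = 2 × 3 × 5 × 19
60 = 2^2 × 3 × 5
510 = 2 × 3 × 5 × 17
390 = 2 × 3 × 5 × 13
gcd(570, 60, 510, 390) = 2 × 3 × 5 = 30.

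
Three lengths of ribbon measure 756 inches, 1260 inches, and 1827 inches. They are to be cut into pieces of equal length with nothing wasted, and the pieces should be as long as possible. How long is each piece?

The greatest length dividing all of 756, 1260, and 1827 is their gcd.
756 = 2^2 × 3^3 × 7
1260 = 2^2 × 3^2 × 5 × 7
1827 = 3^2 × 7 × 29
gcd(756, 1260, 1827) = 3^2 × 7 = 63.

63 inches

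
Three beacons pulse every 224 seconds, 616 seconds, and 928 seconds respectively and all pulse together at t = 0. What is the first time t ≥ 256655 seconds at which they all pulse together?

Joint pulses occur at multiples of LCM(224, 616, 928).
224 = 2^5 × 7
616 = 2^3 × 7 × 11
928 = 2^5 × 29
LCM(224, 616, 928) = 2^5 × 7 × 11 × 29 = 71456.
Smallest multiple of 71456 that is ≥ 256655: ⌈256655/71456⌉ × 71456 = 4 × 71456 = 285824.

285824 seconds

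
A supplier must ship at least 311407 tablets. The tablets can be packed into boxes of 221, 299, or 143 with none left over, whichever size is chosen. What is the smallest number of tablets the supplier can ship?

335478

The number of tablets must be a common multiple of 221, 299, and 143, so a multiple of their LCM.
221 = 13 × 17
299 = 13 × 23
143 = 11 × 13
LCM(221, 299, 143) = 11 × 13 × 17 × 23 = 55913.
Smallest multiple of 55913 that is ≥ 311407: ⌈311407/55913⌉ × 55913 = 6 × 55913 = 335478.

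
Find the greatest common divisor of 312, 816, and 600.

24

312 = 2^3 × 3 × 13
816 = 2^4 × 3 × 17
600 = 2^3 × 3 × 5^2
gcd(312, 816, 600) = 2^3 × 3 = 24.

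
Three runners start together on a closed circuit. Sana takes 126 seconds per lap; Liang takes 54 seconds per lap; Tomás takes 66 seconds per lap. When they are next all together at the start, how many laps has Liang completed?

77 laps

They are all back at their starting positions together after one LCM of the periods.
126 = 2 × 3^2 × 7
54 = 2 × 3^3
66 = 2 × 3 × 11
LCM(126, 54, 66) = 2 × 3^3 × 7 × 11 = 4158.
Laps for period 54: 4158 / 54 = 77.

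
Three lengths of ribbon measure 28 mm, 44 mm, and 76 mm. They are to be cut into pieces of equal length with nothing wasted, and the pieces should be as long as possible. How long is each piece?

4 mm

The greatest length dividing all of 28, 44, and 76 is their gcd.
28 = 2^2 × 7
44 = 2^2 × 11
76 = 2^2 × 19
gcd(28, 44, 76) = 2^2 = 4.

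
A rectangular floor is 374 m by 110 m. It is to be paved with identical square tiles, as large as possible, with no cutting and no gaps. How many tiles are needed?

Tile side = gcd(374, 110).
374 = 2 × 11 × 17
110 = 2 × 5 × 11
gcd(374, 110) = 2 × 11 = 22.
Tiles: (374/22) × (110/22) = 17 × 5 = 85.

85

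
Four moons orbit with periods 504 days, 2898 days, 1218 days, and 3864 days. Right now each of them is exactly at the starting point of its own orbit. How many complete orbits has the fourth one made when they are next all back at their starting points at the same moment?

The first common completion time is the LCM of the periods.
504 = 2^3 × 3^2 × 7
2898 = 2 × 3^2 × 7 × 23
1218 = 2 × 3 × 7 × 29
3864 = 2^3 × 3 × 7 × 23
LCM(504, 2898, 1218, 3864) = 2^3 × 3^2 × 7 × 23 × 29 = 336168.
Orbits for period 3864: 336168 / 3864 = 87.

87 orbits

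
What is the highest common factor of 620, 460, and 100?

620 = 2^2 × 5 × 31
460 = 2^2 × 5 × 23
100 = 2^2 × 5^2
gcd(620, 460, 100) = 2^2 × 5 = 20.

20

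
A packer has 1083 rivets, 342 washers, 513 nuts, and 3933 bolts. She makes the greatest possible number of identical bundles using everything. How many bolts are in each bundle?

69

Number of bundles = gcd(1083, 342, 513, 3933).
1083 = 3 × 19^2
342 = 2 × 3^2 × 19
513 = 3^3 × 19
3933 = 3^2 × 19 × 23
gcd(1083, 342, 513, 3933) = 3 × 19 = 57.
bolts per bundle = 3933 / 57 = 69.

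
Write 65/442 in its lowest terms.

5/34

65 = 5 × 13
442 = 2 × 13 × 17
gcd(65, 442) = 13.
Divide numerator and denominator by 13: 65/442 = 5/34.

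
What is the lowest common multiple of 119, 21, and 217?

11067

119 = 7 × 17
21 = 3 × 7
217 = 7 × 31
LCM(119, 21, 217) = 3 × 7 × 17 × 31 = 11067.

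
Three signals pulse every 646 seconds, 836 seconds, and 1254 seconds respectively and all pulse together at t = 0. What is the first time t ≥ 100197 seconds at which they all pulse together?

127908 seconds

Joint pulses occur at multiples of LCM(646, 836, 1254).
646 = 2 × 17 × 19
836 = 2^2 × 11 × 19
1254 = 2 × 3 × 11 × 19
LCM(646, 836, 1254) = 2^2 × 3 × 11 × 17 × 19 = 42636.
Smallest multiple of 42636 that is ≥ 100197: ⌈100197/42636⌉ × 42636 = 3 × 42636 = 127908.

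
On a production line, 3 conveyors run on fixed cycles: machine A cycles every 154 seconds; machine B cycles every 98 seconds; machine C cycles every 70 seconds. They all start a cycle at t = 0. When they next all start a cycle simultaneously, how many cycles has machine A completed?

They are all back at their starting positions together after one LCM of the periods.
154 = 2 × 7 × 11
98 = 2 × 7^2
70 = 2 × 5 × 7
LCM(154, 98, 70) = 2 × 5 × 7^2 × 11 = 5390.
Cycles for period 154: 5390 / 154 = 35.

35 cycles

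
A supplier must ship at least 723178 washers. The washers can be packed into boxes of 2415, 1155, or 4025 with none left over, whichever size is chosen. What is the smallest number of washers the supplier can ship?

The number of washers must be a common multiple of 2415, 1155, and 4025, so a multiple of their LCM.
2415 = 3 × 5 × 7 × 23
1155 = 3 × 5 × 7 × 11
4025 = 5^2 × 7 × 23
LCM(2415, 1155, 4025) = 3 × 5^2 × 7 × 11 × 23 = 132825.
Smallest multiple of 132825 that is ≥ 723178: ⌈723178/132825⌉ × 132825 = 6 × 132825 = 796950.

796950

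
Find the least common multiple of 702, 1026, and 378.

93366

702 = 2 × 3^3 × 13
1026 = 2 × 3^3 × 19
378 = 2 × 3^3 × 7
LCM(702, 1026, 378) = 2 × 3^3 × 7 × 13 × 19 = 93366.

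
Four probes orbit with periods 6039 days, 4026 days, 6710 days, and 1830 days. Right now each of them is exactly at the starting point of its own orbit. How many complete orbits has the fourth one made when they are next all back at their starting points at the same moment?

The first common completion time is the LCM of the periods.
6039 = 3^2 × 11 × 61
4026 = 2 × 3 × 11 × 61
6710 = 2 × 5 × 11 × 61
1830 = 2 × 3 × 5 × 61
LCM(6039, 4026, 6710, 1830) = 2 × 3^2 × 5 × 11 × 61 = 60390.
Orbits for period 1830: 60390 / 1830 = 33.

33 orbits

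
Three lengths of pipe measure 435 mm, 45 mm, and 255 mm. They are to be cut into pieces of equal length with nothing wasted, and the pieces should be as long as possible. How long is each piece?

The greatest length dividing all of 435, 45, and 255 is their gcd.
435 = 3 × 5 × 29
45 = 3^2 × 5
255 = 3 × 5 × 17
gcd(435, 45, 255) = 3 × 5 = 15.

15 mm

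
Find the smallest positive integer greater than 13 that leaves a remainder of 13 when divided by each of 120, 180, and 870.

10453

N − 13 must be a common multiple of 120, 180, and 870.
120 = 2^3 × 3 × 5
180 = 2^2 × 3^2 × 5
870 = 2 × 3 × 5 × 29
LCM(120, 180, 870) = 2^3 × 3^2 × 5 × 29 = 10440.
Smallest N > 13 is LCM + 13 = 10440 + 13 = 10453.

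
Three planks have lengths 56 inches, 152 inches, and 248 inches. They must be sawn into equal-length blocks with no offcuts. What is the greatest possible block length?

The block length must divide every plank, so the greatest is gcd(56, 152, 248).
56 = 2^3 × 7
152 = 2^3 × 19
248 = 2^3 × 31
gcd(56, 152, 248) = 2^3 = 8.

8 inches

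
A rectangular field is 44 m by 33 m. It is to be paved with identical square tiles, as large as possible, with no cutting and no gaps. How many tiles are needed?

Tile side = gcd(44, 33).
44 = 2^2 × 11
33 = 3 × 11
gcd(44, 33) = 11.
Tiles: (44/11) × (33/11) = 4 × 3 = 12.

12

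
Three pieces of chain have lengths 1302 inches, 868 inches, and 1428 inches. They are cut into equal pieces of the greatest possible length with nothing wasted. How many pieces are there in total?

Piece length = gcd(1302, 868, 1428).
1302 = 2 × 3 × 7 × 31
868 = 2^2 × 7 × 31
1428 = 2^2 × 3 × 7 × 17
gcd(1302, 868, 1428) = 2 × 7 = 14.
Total pieces = 1302/14 + 868/14 + 1428/14 = 93 + 62 + 102 = 257.

257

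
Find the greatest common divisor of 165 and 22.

165 = 3 × 5 × 11
22 = 2 × 11
gcd(165, 22) = 11.

11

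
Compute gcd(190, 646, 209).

19

190 = 2 × 5 × 19
646 = 2 × 17 × 19
209 = 11 × 19
gcd(190, 646, 209) = 19.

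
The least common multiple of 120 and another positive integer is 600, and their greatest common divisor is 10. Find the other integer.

gcd × lcm = product of the two integers, so the other integer is (10 × 600) / 120 = 50.

50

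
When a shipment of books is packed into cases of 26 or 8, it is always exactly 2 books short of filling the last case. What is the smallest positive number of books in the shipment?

Being 2 short of a full case of size k means N ≡ −2 (mod k), i.e. N + 2 is a multiple of each size.
26 = 2 × 13
8 = 2^3
LCM(26, 8) = 2^3 × 13 = 104.
Smallest positive N is 104 − 2 = 102.

102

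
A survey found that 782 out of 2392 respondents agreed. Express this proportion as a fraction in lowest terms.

782 = 2 × 17 × 23
2392 = 2^3 × 13 × 23
gcd(782, 2392) = 2 × 23 = 46.
Divide numerator and denominator by 46: 782/2392 = 17/52.

17/52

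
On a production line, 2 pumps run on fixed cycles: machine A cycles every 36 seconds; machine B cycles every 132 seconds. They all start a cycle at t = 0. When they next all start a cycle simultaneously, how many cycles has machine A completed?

11 cycles

They are all back at their starting positions together after one LCM of the periods.
36 = 2^2 × 3^2
132 = 2^2 × 3 × 11
LCM(36, 132) = 2^2 × 3^2 × 11 = 396.
Cycles for period 36: 396 / 36 = 11.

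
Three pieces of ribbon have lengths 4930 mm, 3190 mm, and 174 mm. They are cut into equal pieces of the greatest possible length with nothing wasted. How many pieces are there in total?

Piece length = gcd(4930, 3190, 174).
4930 = 2 × 5 × 17 × 29
3190 = 2 × 5 × 11 × 29
174 = 2 × 3 × 29
gcd(4930, 3190, 174) = 2 × 29 = 58.
Total pieces = 4930/58 + 3190/58 + 174/58 = 85 + 55 + 3 = 143.

143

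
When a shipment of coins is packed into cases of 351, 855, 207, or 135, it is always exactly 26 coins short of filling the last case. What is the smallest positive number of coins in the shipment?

766909

Being 26 short of a full case of size k means N ≡ −26 (mod k), i.e. N + 26 is a multiple of each size.
351 = 3^3 × 13
855 = 3^2 × 5 × 19
207 = 3^2 × 23
135 = 3^3 × 5
LCM(351, 855, 207, 135) = 3^3 × 5 × 13 × 19 × 23 = 766935.
Smallest positive N is 766935 − 26 = 766909.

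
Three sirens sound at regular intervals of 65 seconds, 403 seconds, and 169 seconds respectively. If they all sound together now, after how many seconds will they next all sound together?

They coincide at every common multiple of the periods; the first is the LCM.
65 = 5 × 13
403 = 13 × 31
169 = 13^2
LCM(65, 403, 169) = 5 × 13^2 × 31 = 26195.

26195 seconds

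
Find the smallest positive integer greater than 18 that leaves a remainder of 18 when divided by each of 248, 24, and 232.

21594

N − 18 must be a common multiple of 248, 24, and 232.
248 = 2^3 × 31
24 = 2^3 × 3
232 = 2^3 × 29
LCM(248, 24, 232) = 2^3 × 3 × 29 × 31 = 21576.
Smallest N > 18 is LCM + 18 = 21576 + 18 = 21594.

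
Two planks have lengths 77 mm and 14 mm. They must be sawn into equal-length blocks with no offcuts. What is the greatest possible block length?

7 mm

By the Euclidean algorithm:
77 = 5 × 14 + 7
14 = 2 × 7 + 0
gcd(77, 14) = 7.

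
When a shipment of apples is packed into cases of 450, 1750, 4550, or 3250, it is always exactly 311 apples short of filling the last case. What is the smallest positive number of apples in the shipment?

Being 311 short of a full case of size k means N ≡ −311 (mod k), i.e. N + 311 is a multiple of each size.
450 = 2 × 3^2 × 5^2
1750 = 2 × 5^3 × 7
4550 = 2 × 5^2 × 7 × 13
3250 = 2 × 5^3 × 13
LCM(450, 1750, 4550, 3250) = 2 × 3^2 × 5^3 × 7 × 13 = 204750.
Smallest positive N is 204750 − 311 = 204439.

204439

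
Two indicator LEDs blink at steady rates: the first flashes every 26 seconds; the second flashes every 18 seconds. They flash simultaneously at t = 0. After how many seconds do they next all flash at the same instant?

234 seconds

They coincide at every common multiple of the periods; the first is the LCM.
26 = 2 × 13
18 = 2 × 3^2
LCM(26, 18) = 2 × 3^2 × 13 = 234.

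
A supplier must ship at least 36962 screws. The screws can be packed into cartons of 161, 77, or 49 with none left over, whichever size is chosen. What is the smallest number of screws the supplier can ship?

The number of screws must be a common multiple of 161, 77, and 49, so a multiple of their LCM.
161 = 7 × 23
77 = 7 × 11
49 = 7^2
LCM(161, 77, 49) = 7^2 × 11 × 23 = 12397.
Smallest multiple of 12397 that is ≥ 36962: ⌈36962/12397⌉ × 12397 = 3 × 12397 = 37191.

37191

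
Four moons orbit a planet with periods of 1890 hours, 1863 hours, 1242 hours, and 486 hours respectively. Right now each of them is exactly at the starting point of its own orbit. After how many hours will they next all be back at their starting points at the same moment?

391230 hours

They coincide at every common multiple of the periods; the first is the LCM.
1890 = 2 × 3^3 × 5 × 7
1863 = 3^4 × 23
1242 = 2 × 3^3 × 23
486 = 2 × 3^5
LCM(1890, 1863, 1242, 486) = 2 × 3^5 × 5 × 7 × 23 = 391230.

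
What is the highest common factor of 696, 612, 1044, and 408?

12

696 = 2^3 × 3 × 29
612 = 2^2 × 3^2 × 17
1044 = 2^2 × 3^2 × 29
408 = 2^3 × 3 × 17
gcd(696, 612, 1044, 408) = 2^2 × 3 = 12.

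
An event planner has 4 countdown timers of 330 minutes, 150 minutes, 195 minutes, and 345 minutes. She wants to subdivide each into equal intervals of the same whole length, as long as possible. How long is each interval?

The interval must divide each timer length; the longest such is the gcd.
330 = 2 × 3 × 5 × 11
150 = 2 × 3 × 5^2
195 = 3 × 5 × 13
345 = 3 × 5 × 23
gcd(330, 150, 195, 345) = 3 × 5 = 15.

15 minutes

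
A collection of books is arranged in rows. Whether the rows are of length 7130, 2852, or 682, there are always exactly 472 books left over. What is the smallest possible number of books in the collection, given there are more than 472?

157332

N − 472 must be a common multiple of 7130, 2852, and 682.
7130 = 2 × 5 × 23 × 31
2852 = 2^2 × 23 × 31
682 = 2 × 11 × 31
LCM(7130, 2852, 682) = 2^2 × 5 × 11 × 23 × 31 = 156860.
Smallest N > 472 is LCM + 472 = 156860 + 472 = 157332.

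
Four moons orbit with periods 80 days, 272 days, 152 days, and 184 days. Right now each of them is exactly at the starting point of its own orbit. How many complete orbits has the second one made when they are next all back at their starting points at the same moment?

2185 orbits

The first common completion time is the LCM of the periods.
80 = 2^4 × 5
272 = 2^4 × 17
152 = 2^3 × 19
184 = 2^3 × 23
LCM(80, 272, 152, 184) = 2^4 × 5 × 17 × 19 × 23 = 594320.
Orbits for period 272: 594320 / 272 = 2185.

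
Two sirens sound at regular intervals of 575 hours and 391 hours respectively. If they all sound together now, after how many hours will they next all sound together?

9775 hours

We need the least common multiple of the intervals.
575 = 5^2 × 23
391 = 17 × 23
LCM(575, 391) = 5^2 × 17 × 23 = 9775.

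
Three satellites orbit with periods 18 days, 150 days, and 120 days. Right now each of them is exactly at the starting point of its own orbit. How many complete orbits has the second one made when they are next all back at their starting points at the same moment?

12 orbits

They are all back at their starting positions together after one LCM of the periods.
18 = 2 × 3^2
150 = 2 × 3 × 5^2
120 = 2^3 × 3 × 5
LCM(18, 150, 120) = 2^3 × 3^2 × 5^2 = 1800.
Orbits for period 150: 1800 / 150 = 12.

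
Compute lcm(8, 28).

56

8 = 2^3
28 = 2^2 × 7
LCM(8, 28) = 2^3 × 7 = 56.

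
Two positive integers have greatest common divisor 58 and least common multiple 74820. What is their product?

4339560

For any two positive integers, gcd × lcm = product = 58 × 74820 = 4339560.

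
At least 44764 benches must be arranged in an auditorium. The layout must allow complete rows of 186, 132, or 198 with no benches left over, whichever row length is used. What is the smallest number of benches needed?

The number of benches must be a common multiple of 186, 132, and 198, so a multiple of their LCM.
186 = 2 × 3 × 31
132 = 2^2 × 3 × 11
198 = 2 × 3^2 × 11
LCM(186, 132, 198) = 2^2 × 3^2 × 11 × 31 = 12276.
Smallest multiple of 12276 that is ≥ 44764: ⌈44764/12276⌉ × 12276 = 4 × 12276 = 49104.

49104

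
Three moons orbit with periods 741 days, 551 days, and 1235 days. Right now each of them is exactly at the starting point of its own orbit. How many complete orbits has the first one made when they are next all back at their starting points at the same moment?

The first common completion time is the LCM of the periods.
741 = 3 × 13 × 19
551 = 19 × 29
1235 = 5 × 13 × 19
LCM(741, 551, 1235) = 3 × 5 × 13 × 19 × 29 = 107445.
Orbits for period 741: 107445 / 741 = 145.

145 orbits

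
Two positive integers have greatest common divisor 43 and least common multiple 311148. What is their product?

13379364

For any two positive integers, gcd × lcm = product = 43 × 311148 = 13379364.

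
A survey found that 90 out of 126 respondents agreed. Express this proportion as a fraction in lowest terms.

90 = 2 × 3^2 × 5
126 = 2 × 3^2 × 7
gcd(90, 126) = 2 × 3^2 = 18.
Divide numerator and denominator by 18: 90/126 = 5/7.

5/7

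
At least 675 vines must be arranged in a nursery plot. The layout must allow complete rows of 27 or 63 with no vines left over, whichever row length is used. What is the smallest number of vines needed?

756

The number of vines must be a common multiple of 27 and 63, so a multiple of their LCM.
27 = 3^3
63 = 3^2 × 7
LCM(27, 63) = 3^3 × 7 = 189.
Smallest multiple of 189 that is ≥ 675: ⌈675/189⌉ × 189 = 4 × 189 = 756.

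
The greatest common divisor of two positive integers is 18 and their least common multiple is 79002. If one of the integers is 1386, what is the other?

For two integers, gcd × lcm = product, so the other is (18 × 79002) / 1386 = 1422036 / 1386 = 1026.

1026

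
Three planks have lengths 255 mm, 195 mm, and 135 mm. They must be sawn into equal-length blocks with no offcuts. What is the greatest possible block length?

15 mm

The block length must divide every plank, so the greatest is gcd(255, 195, 135).
255 = 3 × 5 × 17
195 = 3 × 5 × 13
135 = 3^3 × 5
gcd(255, 195, 135) = 3 × 5 = 15.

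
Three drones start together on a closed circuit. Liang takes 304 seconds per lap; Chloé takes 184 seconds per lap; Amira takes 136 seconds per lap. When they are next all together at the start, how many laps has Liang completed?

391 laps

The first common completion time is the LCM of the periods.
304 = 2^4 × 19
184 = 2^3 × 23
136 = 2^3 × 17
LCM(304, 184, 136) = 2^4 × 17 × 19 × 23 = 118864.
Laps for period 304: 118864 / 304 = 391.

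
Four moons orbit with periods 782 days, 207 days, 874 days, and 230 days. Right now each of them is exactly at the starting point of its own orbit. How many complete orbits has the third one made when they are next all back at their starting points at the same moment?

765 orbits

They are all back at their starting positions together after one LCM of the periods.
782 = 2 × 17 × 23
207 = 3^2 × 23
874 = 2 × 19 × 23
230 = 2 × 5 × 23
LCM(782, 207, 874, 230) = 2 × 3^2 × 5 × 17 × 19 × 23 = 668610.
Orbits for period 874: 668610 / 874 = 765.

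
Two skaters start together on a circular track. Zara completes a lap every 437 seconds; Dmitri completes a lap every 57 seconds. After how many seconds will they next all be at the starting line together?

The first simultaneous occurrence is after LCM of the individual periods.
437 = 19 × 23
57 = 3 × 19
LCM(437, 57) = 3 × 19 × 23 = 1311.

1311 seconds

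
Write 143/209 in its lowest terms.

143 = 11 × 13
209 = 11 × 19
gcd(143, 209) = 11.
Divide numerator and denominator by 11: 143/209 = 13/19.

13/19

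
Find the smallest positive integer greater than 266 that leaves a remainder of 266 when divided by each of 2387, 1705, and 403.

N − 266 must be a common multiple of 2387, 1705, and 403.
2387 = 7 × 11 × 31
1705 = 5 × 11 × 31
403 = 13 × 31
LCM(2387, 1705, 403) = 5 × 7 × 11 × 13 × 31 = 155155.
Smallest N > 266 is LCM + 266 = 155155 + 266 = 155421.

155421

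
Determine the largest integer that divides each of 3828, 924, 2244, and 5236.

3828 = 2^2 × 3 × 11 × 29
924 = 2^2 × 3 × 7 × 11
2244 = 2^2 × 3 × 11 × 17
5236 = 2^2 × 7 × 11 × 17
gcd(3828, 924, 2244, 5236) = 2^2 × 11 = 44.

44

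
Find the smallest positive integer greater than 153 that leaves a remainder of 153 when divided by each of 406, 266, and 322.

N − 153 must be a common multiple of 406, 266, and 322.
406 = 2 × 7 × 29
266 = 2 × 7 × 19
322 = 2 × 7 × 23
LCM(406, 266, 322) = 2 × 7 × 19 × 23 × 29 = 177422.
Smallest N > 153 is LCM + 153 = 177422 + 153 = 177575.

177575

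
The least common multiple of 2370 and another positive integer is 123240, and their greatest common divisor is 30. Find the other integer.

gcd × lcm = product of the two integers, so the other integer is (30 × 123240) / 2370 = 1560.

1560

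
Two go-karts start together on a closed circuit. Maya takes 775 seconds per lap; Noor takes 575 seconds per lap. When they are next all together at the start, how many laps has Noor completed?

31 laps

They are all back at their starting positions together after one LCM of the periods.
775 = 5^2 × 31
575 = 5^2 × 23
LCM(775, 575) = 5^2 × 23 × 31 = 17825.
Laps for period 575: 17825 / 575 = 31.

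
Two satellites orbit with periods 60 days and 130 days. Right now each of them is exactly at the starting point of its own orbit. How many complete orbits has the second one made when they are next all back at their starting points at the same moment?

6 orbits

All finish a whole number of cycles simultaneously at t = LCM of the periods.
60 = 2^2 × 3 × 5
130 = 2 × 5 × 13
LCM(60, 130) = 2^2 × 3 × 5 × 13 = 780.
Orbits for period 130: 780 / 130 = 6.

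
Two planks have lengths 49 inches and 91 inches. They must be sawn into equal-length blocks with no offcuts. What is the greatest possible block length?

The block length must divide every plank, so the greatest is gcd(49, 91).
49 = 7^2
91 = 7 × 13
gcd(49, 91) = 7.

7 inches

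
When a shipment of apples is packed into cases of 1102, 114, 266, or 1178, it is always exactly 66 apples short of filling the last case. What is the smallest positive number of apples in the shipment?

Being 66 short of a full case of size k means N ≡ −66 (mod k), i.e. N + 66 is a multiple of each size.
1102 = 2 × 19 × 29
114 = 2 × 3 × 19
266 = 2 × 7 × 19
1178 = 2 × 19 × 31
LCM(1102, 114, 266, 1178) = 2 × 3 × 7 × 19 × 29 × 31 = 717402.
Smallest positive N is 717402 − 66 = 717336.

717336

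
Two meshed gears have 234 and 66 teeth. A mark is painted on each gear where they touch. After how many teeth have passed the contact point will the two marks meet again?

2574 teeth

The first simultaneous occurrence is after LCM of the individual periods.
234 = 2 × 3^2 × 13
66 = 2 × 3 × 11
LCM(234, 66) = 2 × 3^2 × 11 × 13 = 2574.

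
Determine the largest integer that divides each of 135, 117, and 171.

135 = 3^3 × 5
117 = 3^2 × 13
171 = 3^2 × 19
gcd(135, 117, 171) = 3^2 = 9.

9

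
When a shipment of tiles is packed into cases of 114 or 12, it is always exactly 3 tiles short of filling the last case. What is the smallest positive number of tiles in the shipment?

225

Being 3 short of a full case of size k means N ≡ −3 (mod k), i.e. N + 3 is a multiple of each size.
114 = 2 × 3 × 19
12 = 2^2 × 3
LCM(114, 12) = 2^2 × 3 × 19 = 228.
Smallest positive N is 228 − 3 = 225.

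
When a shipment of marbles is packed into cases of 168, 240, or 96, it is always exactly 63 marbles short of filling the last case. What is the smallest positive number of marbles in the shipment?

Being 63 short of a full case of size k means N ≡ −63 (mod k), i.e. N + 63 is a multiple of each size.
168 = 2^3 × 3 × 7
240 = 2^4 × 3 × 5
96 = 2^5 × 3
LCM(168, 240, 96) = 2^5 × 3 × 5 × 7 = 3360.
Smallest positive N is 3360 − 63 = 3297.

3297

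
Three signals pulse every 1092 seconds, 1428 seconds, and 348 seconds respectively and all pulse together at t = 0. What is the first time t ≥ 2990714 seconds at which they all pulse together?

Joint pulses occur at multiples of LCM(1092, 1428, 348).
1092 = 2^2 × 3 × 7 × 13
1428 = 2^2 × 3 × 7 × 17
348 = 2^2 × 3 × 29
LCM(1092, 1428, 348) = 2^2 × 3 × 7 × 13 × 17 × 29 = 538356.
Smallest multiple of 538356 that is ≥ 2990714: ⌈2990714/538356⌉ × 538356 = 6 × 538356 = 3230136.

3230136 seconds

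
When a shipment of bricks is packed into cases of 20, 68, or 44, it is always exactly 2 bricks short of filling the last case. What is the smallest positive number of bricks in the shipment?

3738

Being 2 short of a full case of size k means N ≡ −2 (mod k), i.e. N + 2 is a multiple of each size.
20 = 2^2 × 5
68 = 2^2 × 17
44 = 2^2 × 11
LCM(20, 68, 44) = 2^2 × 5 × 11 × 17 = 3740.
Smallest positive N is 3740 − 2 = 3738.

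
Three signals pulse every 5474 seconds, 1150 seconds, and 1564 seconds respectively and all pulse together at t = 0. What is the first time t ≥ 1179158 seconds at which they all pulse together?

Joint pulses occur at multiples of LCM(5474, 1150, 1564).
5474 = 2 × 7 × 17 × 23
1150 = 2 × 5^2 × 23
1564 = 2^2 × 17 × 23
LCM(5474, 1150, 1564) = 2^2 × 5^2 × 7 × 17 × 23 = 273700.
Smallest multiple of 273700 that is ≥ 1179158: ⌈1179158/273700⌉ × 273700 = 5 × 273700 = 1368500.

1368500 seconds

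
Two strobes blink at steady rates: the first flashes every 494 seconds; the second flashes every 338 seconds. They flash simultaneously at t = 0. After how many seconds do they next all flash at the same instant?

6422 seconds

The first simultaneous occurrence is after LCM of the individual periods.
494 = 2 × 13 × 19
338 = 2 × 13^2
LCM(494, 338) = 2 × 13^2 × 19 = 6422.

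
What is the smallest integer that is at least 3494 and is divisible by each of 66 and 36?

The integer must be a common multiple of 66 and 36, so a multiple of their LCM.
66 = 2 × 3 × 11
36 = 2^2 × 3^2
LCM(66, 36) = 2^2 × 3^2 × 11 = 396.
Smallest multiple of 396 that is ≥ 3494: ⌈3494/396⌉ × 396 = 9 × 396 = 3564.

3564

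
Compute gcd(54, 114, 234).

54 = 2 × 3^3
114 = 2 × 3 × 19
234 = 2 × 3^2 × 13
gcd(54, 114, 234) = 2 × 3 = 6.

6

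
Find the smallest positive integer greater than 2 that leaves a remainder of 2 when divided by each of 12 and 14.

86

N − 2 must be a common multiple of 12 and 14.
12 = 2^2 × 3
14 = 2 × 7
LCM(12, 14) = 2^2 × 3 × 7 = 84.
Smallest N > 2 is LCM + 2 = 84 + 2 = 86.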